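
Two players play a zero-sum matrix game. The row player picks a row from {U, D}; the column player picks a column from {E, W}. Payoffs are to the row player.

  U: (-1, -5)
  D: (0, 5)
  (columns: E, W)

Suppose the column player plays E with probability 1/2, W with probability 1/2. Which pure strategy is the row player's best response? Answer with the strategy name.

D

Expected payoff of U: (1/2)·(-1) + (1/2)·(-5) = -3.
Expected payoff of D: (1/2)·0 + (1/2)·5 = 5/2.
The largest is 5/2, so the row player's best response is D.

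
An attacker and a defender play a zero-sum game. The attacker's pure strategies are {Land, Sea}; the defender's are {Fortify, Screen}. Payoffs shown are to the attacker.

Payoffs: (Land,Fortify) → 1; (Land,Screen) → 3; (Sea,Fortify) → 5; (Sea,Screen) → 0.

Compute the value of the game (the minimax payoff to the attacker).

Row minima: Land → 1, Sea → 0; maximin = 1.
Column maxima: Fortify → 5, Screen → 3; minimax = 3.
1 ≠ 3, so there is no saddle point; optimal play is mixed.
Let the attacker play Land with probability p. Expected payoff against Fortify: 1p + 5(1−p) = −4p + 5; against Screen: 3p + 0(1−p) = 3p.
Setting these equal: −4p + 5 = 3p ⇒ −7p = -5 ⇒ p = 5/7, and the value is (-4)·(5/7) + 5 = 15/7.
For the defender: with q = P(Fortify), equating Land's and Sea's payoffs gives −2q + 3 = 5q ⇒ q = 3/7.

15/7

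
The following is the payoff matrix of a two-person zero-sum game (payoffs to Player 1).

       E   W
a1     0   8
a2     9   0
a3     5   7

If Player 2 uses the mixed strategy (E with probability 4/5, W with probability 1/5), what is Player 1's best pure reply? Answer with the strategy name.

a2

Expected payoff of a1: (4/5)·0 + (1/5)·8 = 8/5.
Expected payoff of a2: (4/5)·9 + (1/5)·0 = 36/5.
Expected payoff of a3: (4/5)·5 + (1/5)·7 = 27/5.
The largest is 36/5, so Player 1's best response is a2.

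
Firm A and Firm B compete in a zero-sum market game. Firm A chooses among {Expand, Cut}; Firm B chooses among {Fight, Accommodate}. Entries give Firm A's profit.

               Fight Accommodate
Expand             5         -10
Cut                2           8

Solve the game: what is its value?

Row minima: Expand → -10, Cut → 2; maximin = 2.
Column maxima: Fight → 5, Accommodate → 8; minimax = 5.
2 ≠ 5, so there is no saddle point; optimal play is mixed.
Let Firm A play Expand with probability p. Expected payoff against Fight: 5p + 2(1−p) = 3p + 2; against Accommodate: (-10)p + 8(1−p) = −18p + 8.
Setting these equal: 3p + 2 = −18p + 8 ⇒ 21p = 6 ⇒ p = 2/7, and the value is (3)·(2/7) + 2 = 20/7.
For Firm B: with q = P(Fight), equating Expand's and Cut's payoffs gives 15q − 10 = −6q + 8 ⇒ q = 6/7.

20/7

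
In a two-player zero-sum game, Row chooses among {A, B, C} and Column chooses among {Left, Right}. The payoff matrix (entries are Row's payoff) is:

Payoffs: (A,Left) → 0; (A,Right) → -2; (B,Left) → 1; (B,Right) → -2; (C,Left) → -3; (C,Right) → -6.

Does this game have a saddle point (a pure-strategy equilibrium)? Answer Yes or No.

Yes

Row minima: A → -2, B → -2, C → -6; maximin = -2.
Column maxima: Left → 1, Right → -2; minimax = -2.
maximin = minimax = -2, so a saddle point exists.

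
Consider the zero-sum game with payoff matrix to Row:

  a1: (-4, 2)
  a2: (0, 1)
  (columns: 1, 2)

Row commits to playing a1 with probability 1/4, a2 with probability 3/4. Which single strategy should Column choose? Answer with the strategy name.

1

If Column plays 1, Row's expected payoff is (1/4)·(-4) + (3/4)·0 = -1.
If Column plays 2, Row's expected payoff is (1/4)·2 + (3/4)·1 = 5/4.
Column minimizes Row's payoff; the smallest is -1, so the best response is 1.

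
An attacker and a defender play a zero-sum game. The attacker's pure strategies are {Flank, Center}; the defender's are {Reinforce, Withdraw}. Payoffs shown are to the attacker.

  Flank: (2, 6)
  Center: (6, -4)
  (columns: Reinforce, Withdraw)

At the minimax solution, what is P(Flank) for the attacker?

5/7

Row minima: Flank → 2, Center → -4; maximin = 2.
Column maxima: Reinforce → 6, Withdraw → 6; minimax = 6.
2 ≠ 6, so there is no saddle point; optimal play is mixed.
Let the attacker play Flank with probability p. Expected payoff against Reinforce: 2p + 6(1−p) = −4p + 6; against Withdraw: 6p + (-4)(1−p) = 10p − 4.
Setting these equal: −4p + 6 = 10p − 4 ⇒ −14p = -10 ⇒ p = 5/7, and the value is (-4)·(5/7) + 6 = 22/7.
For the defender: with q = P(Reinforce), equating Flank's and Center's payoffs gives −4q + 6 = 10q − 4 ⇒ q = 5/7.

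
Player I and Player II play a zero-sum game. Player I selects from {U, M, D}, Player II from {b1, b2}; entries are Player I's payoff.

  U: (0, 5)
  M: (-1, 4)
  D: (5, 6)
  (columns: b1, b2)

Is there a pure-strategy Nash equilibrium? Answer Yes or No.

Yes

Row minima: U → 0, M → -1, D → 5; maximin = 5.
Column maxima: b1 → 5, b2 → 6; minimax = 5.
maximin = minimax = 5, so a saddle point exists.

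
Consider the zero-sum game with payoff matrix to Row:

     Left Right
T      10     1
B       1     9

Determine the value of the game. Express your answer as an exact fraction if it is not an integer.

89/17

Row minima: T → 1, B → 1; maximin = 1.
Column maxima: Left → 10, Right → 9; minimax = 9.
1 ≠ 9, so there is no saddle point; optimal play is mixed.
Let Row play T with probability p. Expected payoff against Left: 10p + 1(1−p) = 9p + 1; against Right: 1p + 9(1−p) = −8p + 9.
Setting these equal: 9p + 1 = −8p + 9 ⇒ 17p = 8 ⇒ p = 8/17, and the value is (9)·(8/17) + 1 = 89/17.
For Column: with q = P(Left), equating T's and B's payoffs gives 9q + 1 = −8q + 9 ⇒ q = 8/17.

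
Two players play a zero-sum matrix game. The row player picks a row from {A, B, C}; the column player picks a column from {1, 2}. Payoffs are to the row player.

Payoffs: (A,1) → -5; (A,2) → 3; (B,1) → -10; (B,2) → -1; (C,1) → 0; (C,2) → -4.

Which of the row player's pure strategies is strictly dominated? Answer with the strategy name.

B

A gives a strictly higher payoff than B against every column: -5 > -10, 3 > -1.
So B is strictly dominated and the row player never plays it.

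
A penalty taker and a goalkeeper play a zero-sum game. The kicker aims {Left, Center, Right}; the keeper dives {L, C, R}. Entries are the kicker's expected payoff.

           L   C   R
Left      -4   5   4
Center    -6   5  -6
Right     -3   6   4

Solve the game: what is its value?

Row minima: Left → -4, Center → -6, Right → -3; maximin = -3.
Column maxima: L → -3, C → 6, R → 4; minimax = -3.
Since maximin = minimax = -3, there is a saddle point and the value is -3.

-3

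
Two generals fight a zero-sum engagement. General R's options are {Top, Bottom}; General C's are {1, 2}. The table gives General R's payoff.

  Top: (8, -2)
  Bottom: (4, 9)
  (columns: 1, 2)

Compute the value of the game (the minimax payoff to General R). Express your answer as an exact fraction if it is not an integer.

Row minima: Top → -2, Bottom → 4; maximin = 4.
Column maxima: 1 → 8, 2 → 9; minimax = 8.
4 ≠ 8, so there is no saddle point; optimal play is mixed.
Let General R play Top with probability p. Expected payoff against 1: 8p + 4(1−p) = 4p + 4; against 2: (-2)p + 9(1−p) = −11p + 9.
Setting these equal: 4p + 4 = −11p + 9 ⇒ 15p = 5 ⇒ p = 1/3, and the value is (4)·(1/3) + 4 = 16/3.
For General C: with q = P(1), equating Top's and Bottom's payoffs gives 10q − 2 = −5q + 9 ⇒ q = 11/15.

16/3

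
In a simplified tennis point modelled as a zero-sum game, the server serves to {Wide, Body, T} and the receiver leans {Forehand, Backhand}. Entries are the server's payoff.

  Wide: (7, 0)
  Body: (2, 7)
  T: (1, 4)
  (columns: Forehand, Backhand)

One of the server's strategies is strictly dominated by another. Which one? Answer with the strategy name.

T

Body gives a strictly higher payoff than T against every column: 2 > 1, 7 > 4.
So T is strictly dominated and the server never plays it.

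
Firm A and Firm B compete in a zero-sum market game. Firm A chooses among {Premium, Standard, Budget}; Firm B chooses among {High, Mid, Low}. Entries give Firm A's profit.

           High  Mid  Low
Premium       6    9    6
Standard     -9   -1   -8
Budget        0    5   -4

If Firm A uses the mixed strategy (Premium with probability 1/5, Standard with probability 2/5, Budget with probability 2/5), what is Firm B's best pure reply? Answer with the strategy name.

If Firm B plays High, Firm A's expected payoff is (1/5)·6 + (2/5)·(-9) + (2/5)·0 = -12/5.
If Firm B plays Mid, Firm A's expected payoff is (1/5)·9 + (2/5)·(-1) + (2/5)·5 = 17/5.
If Firm B plays Low, Firm A's expected payoff is (1/5)·6 + (2/5)·(-8) + (2/5)·(-4) = -18/5.
Firm B minimizes Firm A's payoff; the smallest is -18/5, so the best response is Low.

Low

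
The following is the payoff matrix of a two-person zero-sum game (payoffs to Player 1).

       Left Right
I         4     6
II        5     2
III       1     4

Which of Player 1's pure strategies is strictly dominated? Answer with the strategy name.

I gives a strictly higher payoff than III against every column: 4 > 1, 6 > 4.
So III is strictly dominated and Player 1 never plays it.

III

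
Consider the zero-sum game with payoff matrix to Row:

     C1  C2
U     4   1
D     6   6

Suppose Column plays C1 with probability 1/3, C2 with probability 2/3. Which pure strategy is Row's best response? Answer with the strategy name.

D

Expected payoff of U: (1/3)·4 + (2/3)·1 = 2.
Expected payoff of D: (1/3)·6 + (2/3)·6 = 6.
The largest is 6, so Row's best response is D.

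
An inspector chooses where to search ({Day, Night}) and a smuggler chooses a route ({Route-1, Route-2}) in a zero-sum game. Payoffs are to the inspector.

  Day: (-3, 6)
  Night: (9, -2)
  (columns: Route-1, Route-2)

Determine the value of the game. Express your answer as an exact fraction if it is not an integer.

Row minima: Day → -3, Night → -2; maximin = -2.
Column maxima: Route-1 → 9, Route-2 → 6; minimax = 6.
-2 ≠ 6, so there is no saddle point; optimal play is mixed.
Let the inspector play Day with probability p. Expected payoff against Route-1: (-3)p + 9(1−p) = −12p + 9; against Route-2: 6p + (-2)(1−p) = 8p − 2.
Setting these equal: −12p + 9 = 8p − 2 ⇒ −20p = -11 ⇒ p = 11/20, and the value is (-12)·(11/20) + 9 = 12/5.
For the smuggler: with q = P(Route-1), equating Day's and Night's payoffs gives −9q + 6 = 11q − 2 ⇒ q = 2/5.

12/5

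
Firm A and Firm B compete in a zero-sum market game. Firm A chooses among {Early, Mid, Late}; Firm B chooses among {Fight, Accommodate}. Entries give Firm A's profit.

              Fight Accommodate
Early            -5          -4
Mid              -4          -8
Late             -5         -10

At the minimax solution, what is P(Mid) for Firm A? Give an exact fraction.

Row minima: Early → -5, Mid → -8, Late → -10; maximin = -5.
Column maxima: Fight → -4, Accommodate → -4; minimax = -4.
-5 ≠ -4, so there is no saddle point; optimal play is mixed.
Late is strictly dominated by Mid, so Firm A never plays it.
On the remaining 2×2 (Early, Mid vs Fight, Accommodate):
Let Firm A play Early with probability p. Expected payoff against Fight: (-5)p + (-4)(1−p) = −p − 4; against Accommodate: (-4)p + (-8)(1−p) = 4p − 8.
Setting these equal: −p − 4 = 4p − 8 ⇒ −5p = -4 ⇒ p = 4/5, and the value is (-1)·(4/5) − 4 = -24/5.
For Firm B: with q = P(Fight), equating Early's and Mid's payoffs gives −q − 4 = 4q − 8 ⇒ q = 4/5.

1/5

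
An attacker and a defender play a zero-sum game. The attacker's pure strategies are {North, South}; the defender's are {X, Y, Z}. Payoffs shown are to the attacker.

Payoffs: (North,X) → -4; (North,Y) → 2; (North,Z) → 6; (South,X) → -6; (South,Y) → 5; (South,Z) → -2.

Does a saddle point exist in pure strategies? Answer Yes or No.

Row minima: North → -4, South → -6; maximin = -4.
Column maxima: X → -4, Y → 5, Z → 6; minimax = -4.
maximin = minimax = -4, so a saddle point exists.

Yes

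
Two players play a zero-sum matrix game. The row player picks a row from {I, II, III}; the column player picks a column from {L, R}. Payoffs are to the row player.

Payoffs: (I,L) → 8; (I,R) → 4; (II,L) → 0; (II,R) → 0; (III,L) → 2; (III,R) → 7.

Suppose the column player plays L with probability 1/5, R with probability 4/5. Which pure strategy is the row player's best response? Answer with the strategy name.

III

Expected payoff of I: (1/5)·8 + (4/5)·4 = 24/5.
Expected payoff of II: (1/5)·0 + (4/5)·0 = 0.
Expected payoff of III: (1/5)·2 + (4/5)·7 = 6.
The largest is 6, so the row player's best response is III.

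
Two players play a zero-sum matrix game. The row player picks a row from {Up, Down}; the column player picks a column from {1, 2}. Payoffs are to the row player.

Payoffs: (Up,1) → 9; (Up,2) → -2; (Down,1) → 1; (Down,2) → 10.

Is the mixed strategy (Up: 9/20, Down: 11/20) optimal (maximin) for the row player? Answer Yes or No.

Yes

Against 1 this mix gives (9/20)·9 + (11/20)·1 = 23/5.
Against 2 this mix gives (9/20)·(-2) + (11/20)·10 = 23/5.
All of the column player's active replies (1, 2) yield 23/5, and no column does worse for the row player. The mix makes the column player indifferent and guarantees 23/5, so it is optimal.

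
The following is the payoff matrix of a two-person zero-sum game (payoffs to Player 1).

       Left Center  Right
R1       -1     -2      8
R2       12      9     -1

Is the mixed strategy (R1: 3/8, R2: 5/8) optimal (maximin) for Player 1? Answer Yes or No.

No

Against Left this mix gives (3/8)·(-1) + (5/8)·12 = 57/8.
Against Center this mix gives (3/8)·(-2) + (5/8)·9 = 39/8.
Against Right this mix gives (3/8)·8 + (5/8)·(-1) = 19/8.
Player 2 will play Right, holding Player 1 to 19/8. Shifting weight toward the row that does better against Right would raise this floor (the equalizing mix achieves 7/2 against both Right and Center), so the proposed strategy is not optimal.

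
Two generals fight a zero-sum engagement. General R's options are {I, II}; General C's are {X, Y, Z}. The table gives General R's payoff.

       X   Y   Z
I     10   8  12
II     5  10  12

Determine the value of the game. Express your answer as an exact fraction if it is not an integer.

Row minima: I → 8, II → 5; maximin = 8.
Column maxima: X → 10, Y → 10, Z → 12; minimax = 10.
8 ≠ 10, so there is no saddle point; optimal play is mixed.
Z is strictly dominated by X (it gives General R strictly more in every row), so General C never plays it.
On the remaining 2×2 (I, II vs X, Y):
Let General R play I with probability p. Expected payoff against X: 10p + 5(1−p) = 5p + 5; against Y: 8p + 10(1−p) = −2p + 10.
Setting these equal: 5p + 5 = −2p + 10 ⇒ 7p = 5 ⇒ p = 5/7, and the value is (5)·(5/7) + 5 = 60/7.
For General C: with q = P(X), equating I's and II's payoffs gives 2q + 8 = −5q + 10 ⇒ q = 2/7.

60/7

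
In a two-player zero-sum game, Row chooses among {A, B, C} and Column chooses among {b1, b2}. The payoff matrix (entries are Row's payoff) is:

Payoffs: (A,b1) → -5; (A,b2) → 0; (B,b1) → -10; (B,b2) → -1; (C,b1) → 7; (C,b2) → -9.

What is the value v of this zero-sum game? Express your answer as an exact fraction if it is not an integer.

Row minima: A → -5, B → -10, C → -9; maximin = -5.
Column maxima: b1 → 7, b2 → 0; minimax = 0.
-5 ≠ 0, so there is no saddle point; optimal play is mixed.
B is strictly dominated by A, so Row never plays it.
On the remaining 2×2 (A, C vs b1, b2):
Let Row play A with probability p. Expected payoff against b1: (-5)p + 7(1−p) = −12p + 7; against b2: 0p + (-9)(1−p) = 9p − 9.
Setting these equal: −12p + 7 = 9p − 9 ⇒ −21p = -16 ⇒ p = 16/21, and the value is (-12)·(16/21) + 7 = -15/7.
For Column: with q = P(b1), equating A's and C's payoffs gives −5q = 16q − 9 ⇒ q = 3/7.

-15/7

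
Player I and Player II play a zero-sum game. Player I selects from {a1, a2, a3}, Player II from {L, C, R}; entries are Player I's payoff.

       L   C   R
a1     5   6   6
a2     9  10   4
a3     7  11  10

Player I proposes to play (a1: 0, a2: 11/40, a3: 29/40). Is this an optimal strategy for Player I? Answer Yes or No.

No

Against L this mix gives (11/40)·9 + (29/40)·7 = 151/20.
Against C this mix gives (11/40)·10 + (29/40)·11 = 429/40.
Against R this mix gives (11/40)·4 + (29/40)·10 = 167/20.
Player II will play L, holding Player I to 151/20. Shifting weight toward the row that does better against L would raise this floor (the equalizing mix achieves 31/4 against both L and R), so the proposed strategy is not optimal.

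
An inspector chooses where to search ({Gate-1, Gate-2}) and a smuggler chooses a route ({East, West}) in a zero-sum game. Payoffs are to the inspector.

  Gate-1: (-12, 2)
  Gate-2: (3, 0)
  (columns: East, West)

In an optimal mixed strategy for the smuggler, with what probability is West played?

Row minima: Gate-1 → -12, Gate-2 → 0; maximin = 0.
Column maxima: East → 3, West → 2; minimax = 2.
0 ≠ 2, so there is no saddle point; optimal play is mixed.
Let the inspector play Gate-1 with probability p. Expected payoff against East: (-12)p + 3(1−p) = −15p + 3; against West: 2p + 0(1−p) = 2p.
Setting these equal: −15p + 3 = 2p ⇒ −17p = -3 ⇒ p = 3/17, and the value is (-15)·(3/17) + 3 = 6/17.
For the smuggler: with q = P(East), equating Gate-1's and Gate-2's payoffs gives −14q + 2 = 3q ⇒ q = 2/17.

15/17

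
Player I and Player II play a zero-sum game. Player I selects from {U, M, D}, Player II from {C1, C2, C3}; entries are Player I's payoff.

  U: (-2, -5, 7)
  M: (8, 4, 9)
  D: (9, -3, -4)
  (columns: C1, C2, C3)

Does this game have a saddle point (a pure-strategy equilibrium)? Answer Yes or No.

Yes

Row minima: U → -5, M → 4, D → -4; maximin = 4.
Column maxima: C1 → 9, C2 → 4, C3 → 9; minimax = 4.
maximin = minimax = 4, so a saddle point exists.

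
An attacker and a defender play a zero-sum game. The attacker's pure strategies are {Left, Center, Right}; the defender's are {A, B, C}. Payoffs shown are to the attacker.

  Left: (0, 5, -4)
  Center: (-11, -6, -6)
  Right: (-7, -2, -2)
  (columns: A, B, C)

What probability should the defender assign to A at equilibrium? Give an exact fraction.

2/9

Row minima: Left → -4, Center → -11, Right → -7; maximin = -4.
Column maxima: A → 0, B → 5, C → -2; minimax = -2.
-4 ≠ -2, so there is no saddle point; optimal play is mixed.
Center is strictly dominated by Left, so the attacker never plays it.
B is strictly dominated by A (it gives the attacker strictly more in every row), so the defender never plays it.
On the remaining 2×2 (Left, Right vs A, C):
Let the attacker play Left with probability p. Expected payoff against A: 0p + (-7)(1−p) = 7p − 7; against C: (-4)p + (-2)(1−p) = −2p − 2.
Setting these equal: 7p − 7 = −2p − 2 ⇒ 9p = 5 ⇒ p = 5/9, and the value is (7)·(5/9) − 7 = -28/9.
For the defender: with q = P(A), equating Left's and Right's payoffs gives 4q − 4 = −5q − 2 ⇒ q = 2/9.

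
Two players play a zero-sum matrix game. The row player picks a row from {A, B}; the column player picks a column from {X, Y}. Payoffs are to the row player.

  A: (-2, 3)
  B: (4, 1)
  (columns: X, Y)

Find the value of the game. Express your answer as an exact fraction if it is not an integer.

Row minima: A → -2, B → 1; maximin = 1.
Column maxima: X → 4, Y → 3; minimax = 3.
1 ≠ 3, so there is no saddle point; optimal play is mixed.
Let the row player play A with probability p. Expected payoff against X: (-2)p + 4(1−p) = −6p + 4; against Y: 3p + 1(1−p) = 2p + 1.
Setting these equal: −6p + 4 = 2p + 1 ⇒ −8p = -3 ⇒ p = 3/8, and the value is (-6)·(3/8) + 4 = 7/4.
For the column player: with q = P(X), equating A's and B's payoffs gives −5q + 3 = 3q + 1 ⇒ q = 1/4.

7/4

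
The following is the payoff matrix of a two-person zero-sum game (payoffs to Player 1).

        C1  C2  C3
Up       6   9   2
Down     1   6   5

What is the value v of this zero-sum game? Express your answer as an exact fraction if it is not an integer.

7/2

Row minima: Up → 2, Down → 1; maximin = 2.
Column maxima: C1 → 6, C2 → 9, C3 → 5; minimax = 5.
2 ≠ 5, so there is no saddle point; optimal play is mixed.
C2 is strictly dominated by C1 (it gives Player 1 strictly more in every row), so Player 2 never plays it.
On the remaining 2×2 (Up, Down vs C1, C3):
Let Player 1 play Up with probability p. Expected payoff against C1: 6p + 1(1−p) = 5p + 1; against C3: 2p + 5(1−p) = −3p + 5.
Setting these equal: 5p + 1 = −3p + 5 ⇒ 8p = 4 ⇒ p = 1/2, and the value is (5)·(1/2) + 1 = 7/2.
For Player 2: with q = P(C1), equating Up's and Down's payoffs gives 4q + 2 = −4q + 5 ⇒ q = 3/8.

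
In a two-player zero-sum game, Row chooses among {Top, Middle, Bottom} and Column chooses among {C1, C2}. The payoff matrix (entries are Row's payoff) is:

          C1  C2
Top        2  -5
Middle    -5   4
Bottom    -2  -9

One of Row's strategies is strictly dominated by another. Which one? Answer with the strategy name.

Top gives a strictly higher payoff than Bottom against every column: 2 > -2, -5 > -9.
So Bottom is strictly dominated and Row never plays it.

Bottom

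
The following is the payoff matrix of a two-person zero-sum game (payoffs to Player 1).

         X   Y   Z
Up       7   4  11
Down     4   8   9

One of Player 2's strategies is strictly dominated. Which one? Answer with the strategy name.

X holds Player 1's payoff strictly below Z in every row: 7 < 11, 4 < 9.
So Z is strictly dominated for Player 2.

Z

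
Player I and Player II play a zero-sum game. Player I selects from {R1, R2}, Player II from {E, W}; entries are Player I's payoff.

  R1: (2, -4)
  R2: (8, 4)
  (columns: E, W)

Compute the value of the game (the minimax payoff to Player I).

Row minima: R1 → -4, R2 → 4; maximin = 4.
Column maxima: E → 8, W → 4; minimax = 4.
Since maximin = minimax = 4, there is a saddle point and the value is 4.

4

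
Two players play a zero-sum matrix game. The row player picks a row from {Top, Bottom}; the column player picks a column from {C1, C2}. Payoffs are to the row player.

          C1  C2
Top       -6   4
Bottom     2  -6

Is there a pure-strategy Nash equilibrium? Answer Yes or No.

No

Row minima: Top → -6, Bottom → -6; maximin = -6.
Column maxima: C1 → 2, C2 → 4; minimax = 2.
-6 ≠ 2, so no pure-strategy equilibrium exists.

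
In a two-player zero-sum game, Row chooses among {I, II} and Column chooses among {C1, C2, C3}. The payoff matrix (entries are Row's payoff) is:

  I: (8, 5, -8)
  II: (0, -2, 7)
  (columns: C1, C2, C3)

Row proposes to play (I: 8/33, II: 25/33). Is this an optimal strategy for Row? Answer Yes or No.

No

Against C1 this mix gives (8/33)·8 + (25/33)·0 = 64/33.
Against C2 this mix gives (8/33)·5 + (25/33)·(-2) = -10/33.
Against C3 this mix gives (8/33)·(-8) + (25/33)·7 = 37/11.
Column will play C2, holding Row to -10/33. Shifting weight toward the row that does better against C2 would raise this floor (the equalizing mix achieves 19/22 against both C2 and C3), so the proposed strategy is not optimal.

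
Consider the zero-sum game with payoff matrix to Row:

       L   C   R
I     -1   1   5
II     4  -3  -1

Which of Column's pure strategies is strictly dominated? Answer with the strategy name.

R

C holds Row's payoff strictly below R in every row: 1 < 5, -3 < -1.
So R is strictly dominated for Column.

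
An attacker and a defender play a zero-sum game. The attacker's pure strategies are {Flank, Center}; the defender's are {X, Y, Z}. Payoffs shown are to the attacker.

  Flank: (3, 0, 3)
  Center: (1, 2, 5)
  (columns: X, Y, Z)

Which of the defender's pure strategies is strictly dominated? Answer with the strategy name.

Y holds the attacker's payoff strictly below Z in every row: 0 < 3, 2 < 5.
So Z is strictly dominated for the defender.

Z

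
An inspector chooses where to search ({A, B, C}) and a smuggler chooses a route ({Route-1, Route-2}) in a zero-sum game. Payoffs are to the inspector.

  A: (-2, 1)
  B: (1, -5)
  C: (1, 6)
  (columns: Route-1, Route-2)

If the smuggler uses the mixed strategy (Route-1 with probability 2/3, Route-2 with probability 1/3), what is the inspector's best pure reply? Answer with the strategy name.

Expected payoff of A: (2/3)·(-2) + (1/3)·1 = -1.
Expected payoff of B: (2/3)·1 + (1/3)·(-5) = -1.
Expected payoff of C: (2/3)·1 + (1/3)·6 = 8/3.
The largest is 8/3, so the inspector's best response is C.

C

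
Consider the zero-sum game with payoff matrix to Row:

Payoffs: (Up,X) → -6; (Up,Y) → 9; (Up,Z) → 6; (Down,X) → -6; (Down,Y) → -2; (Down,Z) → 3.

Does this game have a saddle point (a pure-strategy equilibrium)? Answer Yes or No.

Yes

Row minima: Up → -6, Down → -6; maximin = -6.
Column maxima: X → -6, Y → 9, Z → 6; minimax = -6.
maximin = minimax = -6, so a saddle point exists.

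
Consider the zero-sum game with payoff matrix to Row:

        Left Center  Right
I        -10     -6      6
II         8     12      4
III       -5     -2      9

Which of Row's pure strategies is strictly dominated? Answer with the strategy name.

III gives a strictly higher payoff than I against every column: -5 > -10, -2 > -6, 9 > 6.
So I is strictly dominated and Row never plays it.

I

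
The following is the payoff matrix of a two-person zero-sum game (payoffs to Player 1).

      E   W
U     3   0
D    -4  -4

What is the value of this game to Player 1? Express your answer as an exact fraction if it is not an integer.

0

Row minima: U → 0, D → -4; maximin = 0.
Column maxima: E → 3, W → 0; minimax = 0.
Since maximin = minimax = 0, there is a saddle point and the value is 0.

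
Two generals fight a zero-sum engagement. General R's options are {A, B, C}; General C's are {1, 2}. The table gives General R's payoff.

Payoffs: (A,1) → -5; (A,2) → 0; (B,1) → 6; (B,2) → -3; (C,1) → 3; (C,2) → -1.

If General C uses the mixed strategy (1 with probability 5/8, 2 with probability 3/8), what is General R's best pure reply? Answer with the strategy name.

B

Expected payoff of A: (5/8)·(-5) + (3/8)·0 = -25/8.
Expected payoff of B: (5/8)·6 + (3/8)·(-3) = 21/8.
Expected payoff of C: (5/8)·3 + (3/8)·(-1) = 3/2.
The largest is 21/8, so General R's best response is B.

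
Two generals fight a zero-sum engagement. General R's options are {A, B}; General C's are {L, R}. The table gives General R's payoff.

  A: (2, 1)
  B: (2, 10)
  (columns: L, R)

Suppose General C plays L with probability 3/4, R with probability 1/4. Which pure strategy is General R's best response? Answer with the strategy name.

Expected payoff of A: (3/4)·2 + (1/4)·1 = 7/4.
Expected payoff of B: (3/4)·2 + (1/4)·10 = 4.
The largest is 4, so General R's best response is B.

B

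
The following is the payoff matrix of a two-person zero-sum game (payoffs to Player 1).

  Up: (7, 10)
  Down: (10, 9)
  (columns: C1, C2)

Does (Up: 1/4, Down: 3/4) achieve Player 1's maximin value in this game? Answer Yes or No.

Against C1 this mix gives (1/4)·7 + (3/4)·10 = 37/4.
Against C2 this mix gives (1/4)·10 + (3/4)·9 = 37/4.
All of Player 2's active replies (C1, C2) yield 37/4, and no column does worse for Player 1. The mix makes Player 2 indifferent and guarantees 37/4, so it is optimal.

Yes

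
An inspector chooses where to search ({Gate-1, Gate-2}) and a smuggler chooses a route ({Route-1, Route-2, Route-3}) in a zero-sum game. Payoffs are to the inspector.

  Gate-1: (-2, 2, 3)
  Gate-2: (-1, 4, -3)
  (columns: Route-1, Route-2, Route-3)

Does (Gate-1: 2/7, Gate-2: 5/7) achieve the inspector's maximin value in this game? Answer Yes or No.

Against Route-1 this mix gives (2/7)·(-2) + (5/7)·(-1) = -9/7.
Against Route-2 this mix gives (2/7)·2 + (5/7)·4 = 24/7.
Against Route-3 this mix gives (2/7)·3 + (5/7)·(-3) = -9/7.
All of the smuggler's active replies (Route-1, Route-3) yield -9/7, and no column does worse for the inspector. The mix makes the smuggler indifferent and guarantees -9/7, so it is optimal.

Yes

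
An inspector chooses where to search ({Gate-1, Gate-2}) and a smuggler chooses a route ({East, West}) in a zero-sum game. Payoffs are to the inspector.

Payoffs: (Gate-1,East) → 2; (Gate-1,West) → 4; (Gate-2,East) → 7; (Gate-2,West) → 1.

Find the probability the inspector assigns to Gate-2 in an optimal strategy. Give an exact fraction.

1/4

Row minima: Gate-1 → 2, Gate-2 → 1; maximin = 2.
Column maxima: East → 7, West → 4; minimax = 4.
2 ≠ 4, so there is no saddle point; optimal play is mixed.
Let the inspector play Gate-1 with probability p. Expected payoff against East: 2p + 7(1−p) = −5p + 7; against West: 4p + 1(1−p) = 3p + 1.
Setting these equal: −5p + 7 = 3p + 1 ⇒ −8p = -6 ⇒ p = 3/4, and the value is (-5)·(3/4) + 7 = 13/4.
For the smuggler: with q = P(East), equating Gate-1's and Gate-2's payoffs gives −2q + 4 = 6q + 1 ⇒ q = 3/8.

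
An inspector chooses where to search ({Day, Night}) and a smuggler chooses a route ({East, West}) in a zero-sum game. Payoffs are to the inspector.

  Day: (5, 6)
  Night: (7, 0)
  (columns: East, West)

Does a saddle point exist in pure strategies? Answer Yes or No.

No

Row minima: Day → 5, Night → 0; maximin = 5.
Column maxima: East → 7, West → 6; minimax = 6.
5 ≠ 6, so no pure-strategy equilibrium exists.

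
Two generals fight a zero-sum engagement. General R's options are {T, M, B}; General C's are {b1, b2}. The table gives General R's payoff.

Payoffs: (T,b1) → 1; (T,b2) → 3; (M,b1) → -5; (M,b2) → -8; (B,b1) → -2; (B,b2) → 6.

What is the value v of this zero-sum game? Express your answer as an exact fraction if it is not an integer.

Row minima: T → 1, M → -8, B → -2; maximin = 1.
Column maxima: b1 → 1, b2 → 6; minimax = 1.
Since maximin = minimax = 1, there is a saddle point and the value is 1.

1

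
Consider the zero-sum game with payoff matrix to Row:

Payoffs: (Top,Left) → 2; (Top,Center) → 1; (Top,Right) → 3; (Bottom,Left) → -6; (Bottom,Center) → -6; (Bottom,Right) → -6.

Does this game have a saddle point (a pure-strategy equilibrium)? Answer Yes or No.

Row minima: Top → 1, Bottom → -6; maximin = 1.
Column maxima: Left → 2, Center → 1, Right → 3; minimax = 1.
maximin = minimax = 1, so a saddle point exists.

Yes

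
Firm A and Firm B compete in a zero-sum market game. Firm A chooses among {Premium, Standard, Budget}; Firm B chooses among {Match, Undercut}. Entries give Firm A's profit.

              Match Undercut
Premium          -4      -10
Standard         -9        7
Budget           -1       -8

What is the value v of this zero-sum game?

-79/23

Row minima: Premium → -10, Standard → -9, Budget → -8; maximin = -8.
Column maxima: Match → -1, Undercut → 7; minimax = -1.
-8 ≠ -1, so there is no saddle point; optimal play is mixed.
Premium is strictly dominated by Budget, so Firm A never plays it.
On the remaining 2×2 (Standard, Budget vs Match, Undercut):
Let Firm A play Standard with probability p. Expected payoff against Match: (-9)p + (-1)(1−p) = −8p − 1; against Undercut: 7p + (-8)(1−p) = 15p − 8.
Setting these equal: −8p − 1 = 15p − 8 ⇒ −23p = -7 ⇒ p = 7/23, and the value is (-8)·(7/23) − 1 = -79/23.
For Firm B: with q = P(Match), equating Standard's and Budget's payoffs gives −16q + 7 = 7q − 8 ⇒ q = 15/23.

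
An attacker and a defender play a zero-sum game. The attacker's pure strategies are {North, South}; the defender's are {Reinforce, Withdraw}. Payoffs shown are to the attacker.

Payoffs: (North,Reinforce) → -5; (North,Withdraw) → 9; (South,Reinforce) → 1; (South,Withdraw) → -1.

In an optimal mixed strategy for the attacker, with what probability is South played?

Row minima: North → -5, South → -1; maximin = -1.
Column maxima: Reinforce → 1, Withdraw → 9; minimax = 1.
-1 ≠ 1, so there is no saddle point; optimal play is mixed.
Let the attacker play North with probability p. Expected payoff against Reinforce: (-5)p + 1(1−p) = −6p + 1; against Withdraw: 9p + (-1)(1−p) = 10p − 1.
Setting these equal: −6p + 1 = 10p − 1 ⇒ −16p = -2 ⇒ p = 1/8, and the value is (-6)·(1/8) + 1 = 1/4.
For the defender: with q = P(Reinforce), equating North's and South's payoffs gives −14q + 9 = 2q − 1 ⇒ q = 5/8.

7/8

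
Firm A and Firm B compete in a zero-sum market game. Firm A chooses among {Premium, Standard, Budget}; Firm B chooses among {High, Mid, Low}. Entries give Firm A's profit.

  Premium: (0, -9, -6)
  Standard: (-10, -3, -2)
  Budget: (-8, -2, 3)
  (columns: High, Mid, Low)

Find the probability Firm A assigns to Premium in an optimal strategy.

2/5

Row minima: Premium → -9, Standard → -10, Budget → -8; maximin = -8.
Column maxima: High → 0, Mid → -2, Low → 3; minimax = -2.
-8 ≠ -2, so there is no saddle point; optimal play is mixed.
Standard is strictly dominated by Budget, so Firm A never plays it.
Low is strictly dominated by Mid (it gives Firm A strictly more in every row), so Firm B never plays it.
On the remaining 2×2 (Premium, Budget vs High, Mid):
Let Firm A play Premium with probability p. Expected payoff against High: 0p + (-8)(1−p) = 8p − 8; against Mid: (-9)p + (-2)(1−p) = −7p − 2.
Setting these equal: 8p − 8 = −7p − 2 ⇒ 15p = 6 ⇒ p = 2/5, and the value is (8)·(2/5) − 8 = -24/5.
For Firm B: with q = P(High), equating Premium's and Budget's payoffs gives 9q − 9 = −6q − 2 ⇒ q = 7/15.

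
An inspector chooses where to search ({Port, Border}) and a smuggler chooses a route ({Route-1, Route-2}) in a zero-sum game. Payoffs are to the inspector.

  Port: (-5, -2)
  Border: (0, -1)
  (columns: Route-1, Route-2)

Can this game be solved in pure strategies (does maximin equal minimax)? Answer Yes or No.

Yes

Row minima: Port → -5, Border → -1; maximin = -1.
Column maxima: Route-1 → 0, Route-2 → -1; minimax = -1.
maximin = minimax = -1, so a saddle point exists.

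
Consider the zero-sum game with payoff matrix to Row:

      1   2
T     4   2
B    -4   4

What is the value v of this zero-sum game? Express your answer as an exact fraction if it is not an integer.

Row minima: T → 2, B → -4; maximin = 2.
Column maxima: 1 → 4, 2 → 4; minimax = 4.
2 ≠ 4, so there is no saddle point; optimal play is mixed.
Let Row play T with probability p. Expected payoff against 1: 4p + (-4)(1−p) = 8p − 4; against 2: 2p + 4(1−p) = −2p + 4.
Setting these equal: 8p − 4 = −2p + 4 ⇒ 10p = 8 ⇒ p = 4/5, and the value is (8)·(4/5) − 4 = 12/5.
For Column: with q = P(1), equating T's and B's payoffs gives 2q + 2 = −8q + 4 ⇒ q = 1/5.

12/5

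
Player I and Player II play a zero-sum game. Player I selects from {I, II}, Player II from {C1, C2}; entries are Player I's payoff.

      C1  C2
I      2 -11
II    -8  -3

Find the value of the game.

-47/9

Row minima: I → -11, II → -8; maximin = -8.
Column maxima: C1 → 2, C2 → -3; minimax = -3.
-8 ≠ -3, so there is no saddle point; optimal play is mixed.
Let Player I play I with probability p. Expected payoff against C1: 2p + (-8)(1−p) = 10p − 8; against C2: (-11)p + (-3)(1−p) = −8p − 3.
Setting these equal: 10p − 8 = −8p − 3 ⇒ 18p = 5 ⇒ p = 5/18, and the value is (10)·(5/18) − 8 = -47/9.
For Player II: with q = P(C1), equating I's and II's payoffs gives 13q − 11 = −5q − 3 ⇒ q = 4/9.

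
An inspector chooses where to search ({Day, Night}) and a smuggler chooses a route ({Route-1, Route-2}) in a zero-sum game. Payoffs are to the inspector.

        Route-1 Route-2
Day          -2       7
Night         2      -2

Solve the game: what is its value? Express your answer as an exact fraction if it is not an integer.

10/13

Row minima: Day → -2, Night → -2; maximin = -2.
Column maxima: Route-1 → 2, Route-2 → 7; minimax = 2.
-2 ≠ 2, so there is no saddle point; optimal play is mixed.
Let the inspector play Day with probability p. Expected payoff against Route-1: (-2)p + 2(1−p) = −4p + 2; against Route-2: 7p + (-2)(1−p) = 9p − 2.
Setting these equal: −4p + 2 = 9p − 2 ⇒ −13p = -4 ⇒ p = 4/13, and the value is (-4)·(4/13) + 2 = 10/13.
For the smuggler: with q = P(Route-1), equating Day's and Night's payoffs gives −9q + 7 = 4q − 2 ⇒ q = 9/13.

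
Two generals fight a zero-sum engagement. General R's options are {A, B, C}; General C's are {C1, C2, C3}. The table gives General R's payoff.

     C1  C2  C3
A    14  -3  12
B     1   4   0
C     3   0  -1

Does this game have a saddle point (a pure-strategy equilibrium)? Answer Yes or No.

Row minima: A → -3, B → 0, C → -1; maximin = 0.
Column maxima: C1 → 14, C2 → 4, C3 → 12; minimax = 4.
0 ≠ 4, so no pure-strategy equilibrium exists.

No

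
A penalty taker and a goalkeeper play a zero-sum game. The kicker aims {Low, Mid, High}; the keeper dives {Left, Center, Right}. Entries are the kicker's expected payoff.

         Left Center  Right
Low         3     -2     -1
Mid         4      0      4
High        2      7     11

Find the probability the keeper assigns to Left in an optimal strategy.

7/9

Row minima: Low → -2, Mid → 0, High → 2; maximin = 2.
Column maxima: Left → 4, Center → 7, Right → 11; minimax = 4.
2 ≠ 4, so there is no saddle point; optimal play is mixed.
Low is strictly dominated by Mid, so the kicker never plays it.
Right is strictly dominated by Center (it gives the kicker strictly more in every row), so the keeper never plays it.
On the remaining 2×2 (Mid, High vs Left, Center):
Let the kicker play Mid with probability p. Expected payoff against Left: 4p + 2(1−p) = 2p + 2; against Center: 0p + 7(1−p) = −7p + 7.
Setting these equal: 2p + 2 = −7p + 7 ⇒ 9p = 5 ⇒ p = 5/9, and the value is (2)·(5/9) + 2 = 28/9.
For the keeper: with q = P(Left), equating Mid's and High's payoffs gives 4q = −5q + 7 ⇒ q = 7/9.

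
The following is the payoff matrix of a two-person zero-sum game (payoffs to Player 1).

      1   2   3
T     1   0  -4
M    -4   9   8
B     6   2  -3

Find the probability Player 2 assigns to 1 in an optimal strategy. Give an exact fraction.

Row minima: T → -4, M → -4, B → -3; maximin = -3.
Column maxima: 1 → 6, 2 → 9, 3 → 8; minimax = 6.
-3 ≠ 6, so there is no saddle point; optimal play is mixed.
T is strictly dominated by B, so Player 1 never plays it.
2 is strictly dominated by 3 (it gives Player 1 strictly more in every row), so Player 2 never plays it.
On the remaining 2×2 (M, B vs 1, 3):
Let Player 1 play M with probability p. Expected payoff against 1: (-4)p + 6(1−p) = −10p + 6; against 3: 8p + (-3)(1−p) = 11p − 3.
Setting these equal: −10p + 6 = 11p − 3 ⇒ −21p = -9 ⇒ p = 3/7, and the value is (-10)·(3/7) + 6 = 12/7.
For Player 2: with q = P(1), equating M's and B's payoffs gives −12q + 8 = 9q − 3 ⇒ q = 11/21.

11/21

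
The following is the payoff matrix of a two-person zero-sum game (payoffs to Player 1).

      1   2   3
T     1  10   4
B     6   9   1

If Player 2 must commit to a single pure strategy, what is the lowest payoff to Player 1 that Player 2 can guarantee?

4

Column maxima: 1 → 6, 2 → 10, 3 → 4.
The smallest of these is 4.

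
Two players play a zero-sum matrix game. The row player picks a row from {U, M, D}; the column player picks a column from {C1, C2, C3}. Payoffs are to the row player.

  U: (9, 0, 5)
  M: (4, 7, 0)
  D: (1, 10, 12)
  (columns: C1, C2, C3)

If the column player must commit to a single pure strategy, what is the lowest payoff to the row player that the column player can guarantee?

Column maxima: C1 → 9, C2 → 10, C3 → 12.
The smallest of these is 9.

9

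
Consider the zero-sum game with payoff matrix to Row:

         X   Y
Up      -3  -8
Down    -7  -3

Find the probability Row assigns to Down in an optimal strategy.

5/9

Row minima: Up → -8, Down → -7; maximin = -7.
Column maxima: X → -3, Y → -3; minimax = -3.
-7 ≠ -3, so there is no saddle point; optimal play is mixed.
Let Row play Up with probability p. Expected payoff against X: (-3)p + (-7)(1−p) = 4p − 7; against Y: (-8)p + (-3)(1−p) = −5p − 3.
Setting these equal: 4p − 7 = −5p − 3 ⇒ 9p = 4 ⇒ p = 4/9, and the value is (4)·(4/9) − 7 = -47/9.
For Column: with q = P(X), equating Up's and Down's payoffs gives 5q − 8 = −4q − 3 ⇒ q = 5/9.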